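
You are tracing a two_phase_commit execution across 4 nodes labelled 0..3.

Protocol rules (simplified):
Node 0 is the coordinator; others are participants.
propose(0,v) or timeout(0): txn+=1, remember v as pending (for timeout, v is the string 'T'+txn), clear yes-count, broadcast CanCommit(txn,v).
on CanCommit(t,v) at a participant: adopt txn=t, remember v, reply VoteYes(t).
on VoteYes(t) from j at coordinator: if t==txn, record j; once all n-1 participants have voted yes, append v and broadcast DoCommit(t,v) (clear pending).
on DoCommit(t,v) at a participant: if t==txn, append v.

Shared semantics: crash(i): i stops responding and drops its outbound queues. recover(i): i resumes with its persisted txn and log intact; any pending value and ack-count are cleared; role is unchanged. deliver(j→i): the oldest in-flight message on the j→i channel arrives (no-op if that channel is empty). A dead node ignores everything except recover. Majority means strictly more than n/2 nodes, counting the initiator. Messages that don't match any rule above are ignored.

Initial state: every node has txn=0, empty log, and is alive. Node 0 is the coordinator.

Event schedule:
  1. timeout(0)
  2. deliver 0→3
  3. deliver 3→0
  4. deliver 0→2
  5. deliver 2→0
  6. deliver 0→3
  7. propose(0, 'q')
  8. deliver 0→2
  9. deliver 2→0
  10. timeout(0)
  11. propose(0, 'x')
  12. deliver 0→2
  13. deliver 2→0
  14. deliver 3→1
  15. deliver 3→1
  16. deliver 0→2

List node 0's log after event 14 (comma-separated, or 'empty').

step 1 timeout(0): 0={coor,t=1,log=-}
step 2 deliver 0→3: 3={part,t=1,log=-}
step 3 deliver 3→0: —
step 4 deliver 0→2: 2={part,t=1,log=-}
step 5 deliver 2→0: —
step 6 deliver 0→3: —
step 7 propose(0,'q'): 0={coor,t=2,log=-}
step 8 deliver 0→2: 2={part,t=2,log=-}
step 9 deliver 2→0: —
step 10 timeout(0): 0={coor,t=3,log=-}
step 11 propose(0,'x'): 0={coor,t=4,log=-}
step 12 deliver 0→2: 2={part,t=3,log=-}
step 13 deliver 2→0: —
step 14 deliver 3→1: —

empty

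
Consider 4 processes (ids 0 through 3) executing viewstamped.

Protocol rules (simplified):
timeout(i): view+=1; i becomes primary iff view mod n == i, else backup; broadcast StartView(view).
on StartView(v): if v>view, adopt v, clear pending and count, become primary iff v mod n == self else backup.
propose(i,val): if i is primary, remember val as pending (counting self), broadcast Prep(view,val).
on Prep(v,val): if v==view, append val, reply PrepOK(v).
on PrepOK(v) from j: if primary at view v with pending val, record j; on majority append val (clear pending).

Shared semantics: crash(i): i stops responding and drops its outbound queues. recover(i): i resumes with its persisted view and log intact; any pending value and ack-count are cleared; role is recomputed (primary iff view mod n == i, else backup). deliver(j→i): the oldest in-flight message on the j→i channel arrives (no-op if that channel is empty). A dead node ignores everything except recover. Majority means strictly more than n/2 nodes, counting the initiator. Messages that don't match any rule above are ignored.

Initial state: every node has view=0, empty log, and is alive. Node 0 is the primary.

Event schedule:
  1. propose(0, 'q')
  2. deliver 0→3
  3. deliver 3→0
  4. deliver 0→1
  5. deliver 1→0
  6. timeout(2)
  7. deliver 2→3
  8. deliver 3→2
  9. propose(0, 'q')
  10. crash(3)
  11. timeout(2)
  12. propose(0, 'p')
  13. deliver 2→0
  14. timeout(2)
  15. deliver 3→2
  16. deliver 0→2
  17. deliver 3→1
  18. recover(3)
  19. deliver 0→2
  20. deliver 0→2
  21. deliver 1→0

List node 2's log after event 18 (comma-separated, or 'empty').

after 1 — propose(0,'q'): ·
after 2 — deliver 0→3: n3:back/v0/[q]
after 3 — deliver 3→0: ·
after 4 — deliver 0→1: n1:back/v0/[q]
after 5 — deliver 1→0: n0:prim/v0/[q]
after 6 — timeout(2): n2:back/v1/[-]
after 7 — deliver 2→3: n3:back/v1/[q]
after 8 — deliver 3→2: ·
after 9 — propose(0,'q'): ·
after 10 — crash(3): n3:✗back/v1/[q]
after 11 — timeout(2): n2:prim/v2/[-]
after 12 — propose(0,'p'): ·
after 13 — deliver 2→0: n0:back/v1/[q]
after 14 — timeout(2): n2:back/v3/[-]
after 15 — deliver 3→2: ·
after 16 — deliver 0→2: ·
after 17 — deliver 3→1: ·
after 18 — recover(3): n3:back/v1/[q]

empty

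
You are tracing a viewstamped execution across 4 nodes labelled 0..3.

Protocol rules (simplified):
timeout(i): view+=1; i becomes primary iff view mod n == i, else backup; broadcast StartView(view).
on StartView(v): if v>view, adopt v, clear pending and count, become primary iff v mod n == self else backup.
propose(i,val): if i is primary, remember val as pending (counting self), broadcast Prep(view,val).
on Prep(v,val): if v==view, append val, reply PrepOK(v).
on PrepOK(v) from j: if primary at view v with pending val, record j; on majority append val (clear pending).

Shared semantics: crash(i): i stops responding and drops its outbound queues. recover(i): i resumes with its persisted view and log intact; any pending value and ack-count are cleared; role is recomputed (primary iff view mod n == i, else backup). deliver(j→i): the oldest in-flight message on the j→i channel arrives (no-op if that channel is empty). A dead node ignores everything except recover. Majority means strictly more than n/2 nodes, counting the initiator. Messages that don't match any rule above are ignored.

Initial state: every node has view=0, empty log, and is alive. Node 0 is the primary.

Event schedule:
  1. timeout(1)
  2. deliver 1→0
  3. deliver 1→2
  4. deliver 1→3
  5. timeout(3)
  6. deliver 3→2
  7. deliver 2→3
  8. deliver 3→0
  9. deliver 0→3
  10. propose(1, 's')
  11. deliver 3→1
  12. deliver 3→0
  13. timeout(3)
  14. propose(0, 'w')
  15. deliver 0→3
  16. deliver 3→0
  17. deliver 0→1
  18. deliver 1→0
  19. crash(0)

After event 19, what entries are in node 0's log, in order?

empty

[1] timeout(1) → N1(prim v1 [-])
[2] deliver 1→0 → N0(back v1 [-])
[3] deliver 1→2 → N2(back v1 [-])
[4] deliver 1→3 → N3(back v1 [-])
[5] timeout(3) → N3(back v2 [-])
[6] deliver 3→2 → N2(prim v2 [-])
[7] deliver 2→3 → ∅
[8] deliver 3→0 → N0(back v2 [-])
[9] deliver 0→3 → ∅
[10] propose(1,'s') → ∅
[11] deliver 3→1 → N1(back v2 [-])
[12] deliver 3→0 → ∅
[13] timeout(3) → N3(prim v3 [-])
[14] propose(0,'w') → ∅
[15] deliver 0→3 → ∅
[16] deliver 3→0 → N0(back v3 [-])
[17] deliver 0→1 → ∅
[18] deliver 1→0 → ∅
[19] crash(0) → N0(✗back v3 [-])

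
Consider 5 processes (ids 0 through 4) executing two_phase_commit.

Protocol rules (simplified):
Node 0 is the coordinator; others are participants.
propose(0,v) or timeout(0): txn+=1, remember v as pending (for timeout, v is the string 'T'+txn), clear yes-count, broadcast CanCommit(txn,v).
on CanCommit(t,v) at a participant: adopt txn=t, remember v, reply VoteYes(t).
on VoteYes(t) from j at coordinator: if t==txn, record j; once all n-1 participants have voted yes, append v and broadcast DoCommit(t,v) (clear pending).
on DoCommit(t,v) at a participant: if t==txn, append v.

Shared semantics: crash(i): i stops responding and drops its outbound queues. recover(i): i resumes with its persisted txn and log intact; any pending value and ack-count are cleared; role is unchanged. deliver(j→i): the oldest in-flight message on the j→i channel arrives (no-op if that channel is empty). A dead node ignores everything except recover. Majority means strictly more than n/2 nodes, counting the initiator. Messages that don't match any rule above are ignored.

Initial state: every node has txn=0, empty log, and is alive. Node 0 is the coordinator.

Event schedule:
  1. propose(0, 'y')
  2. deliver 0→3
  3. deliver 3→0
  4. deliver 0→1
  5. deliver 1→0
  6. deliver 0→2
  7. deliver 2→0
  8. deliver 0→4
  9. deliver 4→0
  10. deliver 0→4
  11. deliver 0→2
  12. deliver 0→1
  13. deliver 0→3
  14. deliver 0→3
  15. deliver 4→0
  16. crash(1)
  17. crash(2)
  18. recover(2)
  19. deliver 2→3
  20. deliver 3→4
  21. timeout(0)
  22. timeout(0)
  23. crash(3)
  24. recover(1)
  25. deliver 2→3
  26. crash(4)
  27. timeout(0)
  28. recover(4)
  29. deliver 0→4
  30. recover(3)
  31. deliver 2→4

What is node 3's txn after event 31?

step 1 propose(0,'y'): 0={coor,t=1,log=-}
step 2 deliver 0→3: 3={part,t=1,log=-}
step 3 deliver 3→0: —
step 4 deliver 0→1: 1={part,t=1,log=-}
step 5 deliver 1→0: —
step 6 deliver 0→2: 2={part,t=1,log=-}
step 7 deliver 2→0: —
step 8 deliver 0→4: 4={part,t=1,log=-}
step 9 deliver 4→0: 0={coor,t=1,log=y}
step 10 deliver 0→4: 4={part,t=1,log=y}
step 11 deliver 0→2: 2={part,t=1,log=y}
step 12 deliver 0→1: 1={part,t=1,log=y}
step 13 deliver 0→3: 3={part,t=1,log=y}
step 14 deliver 0→3: —
step 15 deliver 4→0: —
step 16 crash(1): 1={✗part,t=1,log=y}
step 17 crash(2): 2={✗part,t=1,log=y}
step 18 recover(2): 2={part,t=1,log=y}
step 19 deliver 2→3: —
step 20 deliver 3→4: —
step 21 timeout(0): 0={coor,t=2,log=y}
step 22 timeout(0): 0={coor,t=3,log=y}
step 23 crash(3): 3={✗part,t=1,log=y}
step 24 recover(1): 1={part,t=1,log=y}
step 25 deliver 2→3: —
step 26 crash(4): 4={✗part,t=1,log=y}
step 27 timeout(0): 0={coor,t=4,log=y}
step 28 recover(4): 4={part,t=1,log=y}
step 29 deliver 0→4: 4={part,t=2,log=y}
step 30 recover(3): 3={part,t=1,log=y}
step 31 deliver 2→4: —

1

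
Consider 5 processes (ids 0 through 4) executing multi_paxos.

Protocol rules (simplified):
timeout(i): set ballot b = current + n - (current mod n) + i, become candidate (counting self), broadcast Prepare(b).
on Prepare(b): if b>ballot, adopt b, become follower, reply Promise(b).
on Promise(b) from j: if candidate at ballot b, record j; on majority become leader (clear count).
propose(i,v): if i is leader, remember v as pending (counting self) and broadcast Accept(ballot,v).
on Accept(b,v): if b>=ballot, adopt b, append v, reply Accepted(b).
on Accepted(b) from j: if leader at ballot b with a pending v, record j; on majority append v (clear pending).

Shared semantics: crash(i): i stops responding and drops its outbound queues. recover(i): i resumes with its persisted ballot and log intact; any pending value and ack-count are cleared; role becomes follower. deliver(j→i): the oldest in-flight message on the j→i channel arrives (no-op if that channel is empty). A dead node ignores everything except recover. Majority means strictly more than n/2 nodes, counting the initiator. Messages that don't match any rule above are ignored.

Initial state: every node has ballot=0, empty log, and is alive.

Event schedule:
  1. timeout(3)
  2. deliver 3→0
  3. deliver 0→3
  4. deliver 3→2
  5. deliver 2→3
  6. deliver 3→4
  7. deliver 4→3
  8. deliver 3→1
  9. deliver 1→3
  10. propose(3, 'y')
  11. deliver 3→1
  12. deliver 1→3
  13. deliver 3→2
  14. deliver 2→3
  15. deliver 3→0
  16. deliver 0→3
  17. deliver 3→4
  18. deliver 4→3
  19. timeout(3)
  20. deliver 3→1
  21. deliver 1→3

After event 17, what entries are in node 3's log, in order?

1. timeout(3):  <3:cand b8 ->
2. deliver 3→0:  <0:foll b8 ->
3. deliver 0→3:  nop
4. deliver 3→2:  <2:foll b8 ->
5. deliver 2→3:  <3:lead b8 ->
6. deliver 3→4:  <4:foll b8 ->
7. deliver 4→3:  nop
8. deliver 3→1:  <1:foll b8 ->
9. deliver 1→3:  nop
10. propose(3,'y'):  nop
11. deliver 3→1:  <1:foll b8 y>
12. deliver 1→3:  nop
13. deliver 3→2:  <2:foll b8 y>
14. deliver 2→3:  <3:lead b8 y>
15. deliver 3→0:  <0:foll b8 y>
16. deliver 0→3:  nop
17. deliver 3→4:  <4:foll b8 y>

y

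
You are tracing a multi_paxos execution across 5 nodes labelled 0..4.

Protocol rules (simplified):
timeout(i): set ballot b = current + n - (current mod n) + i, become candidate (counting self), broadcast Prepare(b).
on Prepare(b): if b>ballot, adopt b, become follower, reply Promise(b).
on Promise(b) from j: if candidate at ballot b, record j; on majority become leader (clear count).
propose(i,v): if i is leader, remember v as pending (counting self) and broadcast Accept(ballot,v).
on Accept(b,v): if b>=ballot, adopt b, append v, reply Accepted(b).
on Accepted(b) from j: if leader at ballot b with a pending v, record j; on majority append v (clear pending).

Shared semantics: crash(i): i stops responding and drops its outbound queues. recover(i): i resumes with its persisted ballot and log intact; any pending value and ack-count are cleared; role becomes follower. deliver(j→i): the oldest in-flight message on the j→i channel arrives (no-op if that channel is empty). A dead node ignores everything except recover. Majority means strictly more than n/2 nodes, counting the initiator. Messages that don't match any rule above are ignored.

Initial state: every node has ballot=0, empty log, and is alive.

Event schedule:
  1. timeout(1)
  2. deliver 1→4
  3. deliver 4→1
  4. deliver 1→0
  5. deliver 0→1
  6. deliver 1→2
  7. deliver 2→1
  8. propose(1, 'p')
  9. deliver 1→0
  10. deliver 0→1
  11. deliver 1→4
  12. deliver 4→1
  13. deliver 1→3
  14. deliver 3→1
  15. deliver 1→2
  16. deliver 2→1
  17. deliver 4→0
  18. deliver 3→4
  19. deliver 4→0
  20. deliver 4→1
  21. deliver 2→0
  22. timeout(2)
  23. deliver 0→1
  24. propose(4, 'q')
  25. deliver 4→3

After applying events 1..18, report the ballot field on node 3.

6

[1] timeout(1) → N1(cand b6 [-])
[2] deliver 1→4 → N4(foll b6 [-])
[3] deliver 4→1 → ∅
[4] deliver 1→0 → N0(foll b6 [-])
[5] deliver 0→1 → N1(lead b6 [-])
[6] deliver 1→2 → N2(foll b6 [-])
[7] deliver 2→1 → ∅
[8] propose(1,'p') → ∅
[9] deliver 1→0 → N0(foll b6 [p])
[10] deliver 0→1 → ∅
[11] deliver 1→4 → N4(foll b6 [p])
[12] deliver 4→1 → N1(lead b6 [p])
[13] deliver 1→3 → N3(foll b6 [-])
[14] deliver 3→1 → ∅
[15] deliver 1→2 → N2(foll b6 [p])
[16] deliver 2→1 → ∅
[17] deliver 4→0 → ∅
[18] deliver 3→4 → ∅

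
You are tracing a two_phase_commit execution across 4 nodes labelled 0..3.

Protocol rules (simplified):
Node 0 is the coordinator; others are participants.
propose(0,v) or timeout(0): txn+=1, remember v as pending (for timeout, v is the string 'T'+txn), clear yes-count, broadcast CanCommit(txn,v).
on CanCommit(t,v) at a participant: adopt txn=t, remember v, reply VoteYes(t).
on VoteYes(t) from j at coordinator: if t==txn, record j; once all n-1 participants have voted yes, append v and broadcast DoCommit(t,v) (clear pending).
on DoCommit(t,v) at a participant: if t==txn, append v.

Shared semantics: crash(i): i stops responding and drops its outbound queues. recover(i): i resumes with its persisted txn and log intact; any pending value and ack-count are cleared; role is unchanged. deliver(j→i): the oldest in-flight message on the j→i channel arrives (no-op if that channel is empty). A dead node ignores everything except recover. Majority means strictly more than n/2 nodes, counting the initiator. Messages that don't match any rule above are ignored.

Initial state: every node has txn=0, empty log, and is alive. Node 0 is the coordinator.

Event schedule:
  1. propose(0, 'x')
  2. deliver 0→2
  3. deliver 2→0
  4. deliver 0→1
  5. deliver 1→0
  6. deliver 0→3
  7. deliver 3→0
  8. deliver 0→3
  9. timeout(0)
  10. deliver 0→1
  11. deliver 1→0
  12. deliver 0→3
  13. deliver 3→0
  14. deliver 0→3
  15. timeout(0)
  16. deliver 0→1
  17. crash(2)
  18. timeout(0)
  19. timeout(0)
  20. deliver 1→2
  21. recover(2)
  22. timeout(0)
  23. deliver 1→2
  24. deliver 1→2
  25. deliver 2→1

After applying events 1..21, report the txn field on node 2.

[1] propose(0,'x') → N0(coor t1 [-])
[2] deliver 0→2 → N2(part t1 [-])
[3] deliver 2→0 → ∅
[4] deliver 0→1 → N1(part t1 [-])
[5] deliver 1→0 → ∅
[6] deliver 0→3 → N3(part t1 [-])
[7] deliver 3→0 → N0(coor t1 [x])
[8] deliver 0→3 → N3(part t1 [x])
[9] timeout(0) → N0(coor t2 [x])
[10] deliver 0→1 → N1(part t1 [x])
[11] deliver 1→0 → ∅
[12] deliver 0→3 → N3(part t2 [x])
[13] deliver 3→0 → ∅
[14] deliver 0→3 → ∅
[15] timeout(0) → N0(coor t3 [x])
[16] deliver 0→1 → N1(part t2 [x])
[17] crash(2) → N2(✗part t1 [-])
[18] timeout(0) → N0(coor t4 [x])
[19] timeout(0) → N0(coor t5 [x])
[20] deliver 1→2 → ∅
[21] recover(2) → N2(part t1 [-])

1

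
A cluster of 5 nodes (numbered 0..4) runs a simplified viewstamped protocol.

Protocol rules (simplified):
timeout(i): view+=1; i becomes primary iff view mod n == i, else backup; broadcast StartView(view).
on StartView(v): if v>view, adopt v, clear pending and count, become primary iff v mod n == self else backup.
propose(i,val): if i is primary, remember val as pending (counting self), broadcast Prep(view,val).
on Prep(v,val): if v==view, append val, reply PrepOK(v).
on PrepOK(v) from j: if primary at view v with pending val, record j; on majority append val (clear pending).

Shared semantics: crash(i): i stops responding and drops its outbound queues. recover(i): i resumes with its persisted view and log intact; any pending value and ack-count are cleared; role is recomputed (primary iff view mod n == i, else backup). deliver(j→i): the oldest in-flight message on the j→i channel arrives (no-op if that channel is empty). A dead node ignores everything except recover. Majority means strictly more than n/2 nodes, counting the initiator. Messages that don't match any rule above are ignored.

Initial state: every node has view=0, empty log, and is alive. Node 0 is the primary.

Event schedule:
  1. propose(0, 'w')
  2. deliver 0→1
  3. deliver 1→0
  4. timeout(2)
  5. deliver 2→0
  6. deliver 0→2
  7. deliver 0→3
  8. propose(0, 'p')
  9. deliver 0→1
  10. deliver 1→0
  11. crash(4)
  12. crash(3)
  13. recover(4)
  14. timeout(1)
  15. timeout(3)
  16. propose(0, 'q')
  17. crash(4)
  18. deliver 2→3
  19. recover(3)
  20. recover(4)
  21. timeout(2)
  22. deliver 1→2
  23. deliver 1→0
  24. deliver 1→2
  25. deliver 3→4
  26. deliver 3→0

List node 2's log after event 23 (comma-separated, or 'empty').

1. propose(0,'w'):  nop
2. deliver 0→1:  <1:back v0 w>
3. deliver 1→0:  nop
4. timeout(2):  <2:back v1 ->
5. deliver 2→0:  <0:back v1 ->
6. deliver 0→2:  nop
7. deliver 0→3:  <3:back v0 w>
8. propose(0,'p'):  nop
9. deliver 0→1:  nop
10. deliver 1→0:  nop
11. crash(4):  <4:✗back v0 ->
12. crash(3):  <3:✗back v0 w>
13. recover(4):  <4:back v0 ->
14. timeout(1):  <1:prim v1 w>
15. timeout(3):  nop
16. propose(0,'q'):  nop
17. crash(4):  <4:✗back v0 ->
18. deliver 2→3:  nop
19. recover(3):  <3:back v0 w>
20. recover(4):  <4:back v0 ->
21. timeout(2):  <2:prim v2 ->
22. deliver 1→2:  nop
23. deliver 1→0:  nop

empty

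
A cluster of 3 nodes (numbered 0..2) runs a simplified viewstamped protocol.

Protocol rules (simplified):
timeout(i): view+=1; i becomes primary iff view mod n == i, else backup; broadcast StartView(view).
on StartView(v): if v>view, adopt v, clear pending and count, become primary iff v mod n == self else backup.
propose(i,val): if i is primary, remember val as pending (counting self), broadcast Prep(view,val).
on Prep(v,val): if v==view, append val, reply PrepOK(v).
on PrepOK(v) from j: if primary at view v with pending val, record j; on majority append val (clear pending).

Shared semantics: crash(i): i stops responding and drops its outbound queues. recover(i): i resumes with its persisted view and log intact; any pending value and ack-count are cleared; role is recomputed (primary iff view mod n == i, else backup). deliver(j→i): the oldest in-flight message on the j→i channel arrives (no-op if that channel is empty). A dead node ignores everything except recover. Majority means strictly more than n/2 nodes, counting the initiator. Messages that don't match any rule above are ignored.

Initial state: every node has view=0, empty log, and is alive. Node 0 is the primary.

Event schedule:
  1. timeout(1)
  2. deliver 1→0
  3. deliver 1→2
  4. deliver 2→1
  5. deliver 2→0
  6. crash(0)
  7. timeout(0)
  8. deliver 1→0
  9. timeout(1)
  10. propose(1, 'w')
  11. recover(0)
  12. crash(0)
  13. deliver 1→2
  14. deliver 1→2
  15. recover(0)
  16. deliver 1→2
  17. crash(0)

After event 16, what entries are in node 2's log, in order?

step 1 timeout(1): 1={prim,v=1,log=-}
step 2 deliver 1→0: 0={back,v=1,log=-}
step 3 deliver 1→2: 2={back,v=1,log=-}
step 4 deliver 2→1: —
step 5 deliver 2→0: —
step 6 crash(0): 0={✗back,v=1,log=-}
step 7 timeout(0): —
step 8 deliver 1→0: —
step 9 timeout(1): 1={back,v=2,log=-}
step 10 propose(1,'w'): —
step 11 recover(0): 0={back,v=1,log=-}
step 12 crash(0): 0={✗back,v=1,log=-}
step 13 deliver 1→2: 2={prim,v=2,log=-}
step 14 deliver 1→2: —
step 15 recover(0): 0={back,v=1,log=-}
step 16 deliver 1→2: —

empty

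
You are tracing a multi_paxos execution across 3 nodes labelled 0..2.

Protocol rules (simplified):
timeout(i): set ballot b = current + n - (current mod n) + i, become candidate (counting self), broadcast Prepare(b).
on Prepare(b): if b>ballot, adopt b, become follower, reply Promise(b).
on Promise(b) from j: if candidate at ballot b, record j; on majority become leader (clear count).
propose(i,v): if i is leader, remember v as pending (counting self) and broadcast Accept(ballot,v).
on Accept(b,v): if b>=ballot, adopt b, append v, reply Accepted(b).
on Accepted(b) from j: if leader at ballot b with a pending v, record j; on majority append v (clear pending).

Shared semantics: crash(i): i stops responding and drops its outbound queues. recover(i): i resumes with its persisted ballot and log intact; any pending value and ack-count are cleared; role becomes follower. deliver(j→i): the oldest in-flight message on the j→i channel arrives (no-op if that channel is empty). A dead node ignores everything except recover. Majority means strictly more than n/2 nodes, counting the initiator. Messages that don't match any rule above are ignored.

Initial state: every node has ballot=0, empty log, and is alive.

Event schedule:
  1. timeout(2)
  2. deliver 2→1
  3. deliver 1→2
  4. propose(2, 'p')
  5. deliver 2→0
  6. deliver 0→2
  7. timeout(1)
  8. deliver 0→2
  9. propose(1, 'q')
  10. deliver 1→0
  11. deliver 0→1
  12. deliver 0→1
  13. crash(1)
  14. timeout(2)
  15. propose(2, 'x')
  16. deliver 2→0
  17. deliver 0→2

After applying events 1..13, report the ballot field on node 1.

7

step 1 timeout(2): 2={cand,b=5,log=-}
step 2 deliver 2→1: 1={foll,b=5,log=-}
step 3 deliver 1→2: 2={lead,b=5,log=-}
step 4 propose(2,'p'): —
step 5 deliver 2→0: 0={foll,b=5,log=-}
step 6 deliver 0→2: —
step 7 timeout(1): 1={cand,b=7,log=-}
step 8 deliver 0→2: —
step 9 propose(1,'q'): —
step 10 deliver 1→0: 0={foll,b=7,log=-}
step 11 deliver 0→1: 1={lead,b=7,log=-}
step 12 deliver 0→1: —
step 13 crash(1): 1={✗lead,b=7,log=-}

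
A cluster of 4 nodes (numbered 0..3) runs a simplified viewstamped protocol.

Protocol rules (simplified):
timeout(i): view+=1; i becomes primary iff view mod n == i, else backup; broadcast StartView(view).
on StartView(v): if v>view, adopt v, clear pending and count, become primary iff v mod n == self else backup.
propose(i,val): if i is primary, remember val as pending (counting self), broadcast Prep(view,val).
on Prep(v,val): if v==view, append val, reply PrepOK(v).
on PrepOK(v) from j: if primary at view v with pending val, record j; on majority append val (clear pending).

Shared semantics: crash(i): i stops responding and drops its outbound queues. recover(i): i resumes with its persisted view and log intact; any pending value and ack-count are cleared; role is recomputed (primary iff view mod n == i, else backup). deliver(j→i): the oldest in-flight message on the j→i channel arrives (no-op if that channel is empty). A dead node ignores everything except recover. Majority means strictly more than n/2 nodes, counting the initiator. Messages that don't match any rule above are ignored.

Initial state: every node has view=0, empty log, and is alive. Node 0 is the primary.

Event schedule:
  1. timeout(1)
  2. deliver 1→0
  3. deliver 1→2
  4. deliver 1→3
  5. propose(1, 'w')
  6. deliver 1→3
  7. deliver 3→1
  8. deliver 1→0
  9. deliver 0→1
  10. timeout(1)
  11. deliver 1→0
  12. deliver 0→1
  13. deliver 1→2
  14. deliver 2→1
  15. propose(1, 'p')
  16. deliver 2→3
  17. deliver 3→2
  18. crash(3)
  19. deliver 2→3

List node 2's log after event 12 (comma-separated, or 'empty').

empty

e1 timeout(1): 1[prim,v=1,-]
e2 deliver 1→0: 0[back,v=1,-]
e3 deliver 1→2: 2[back,v=1,-]
e4 deliver 1→3: 3[back,v=1,-]
e5 propose(1,'w'): ·
e6 deliver 1→3: 3[back,v=1,w]
e7 deliver 3→1: ·
e8 deliver 1→0: 0[back,v=1,w]
e9 deliver 0→1: 1[prim,v=1,w]
e10 timeout(1): 1[back,v=2,w]
e11 deliver 1→0: 0[back,v=2,w]
e12 deliver 0→1: ·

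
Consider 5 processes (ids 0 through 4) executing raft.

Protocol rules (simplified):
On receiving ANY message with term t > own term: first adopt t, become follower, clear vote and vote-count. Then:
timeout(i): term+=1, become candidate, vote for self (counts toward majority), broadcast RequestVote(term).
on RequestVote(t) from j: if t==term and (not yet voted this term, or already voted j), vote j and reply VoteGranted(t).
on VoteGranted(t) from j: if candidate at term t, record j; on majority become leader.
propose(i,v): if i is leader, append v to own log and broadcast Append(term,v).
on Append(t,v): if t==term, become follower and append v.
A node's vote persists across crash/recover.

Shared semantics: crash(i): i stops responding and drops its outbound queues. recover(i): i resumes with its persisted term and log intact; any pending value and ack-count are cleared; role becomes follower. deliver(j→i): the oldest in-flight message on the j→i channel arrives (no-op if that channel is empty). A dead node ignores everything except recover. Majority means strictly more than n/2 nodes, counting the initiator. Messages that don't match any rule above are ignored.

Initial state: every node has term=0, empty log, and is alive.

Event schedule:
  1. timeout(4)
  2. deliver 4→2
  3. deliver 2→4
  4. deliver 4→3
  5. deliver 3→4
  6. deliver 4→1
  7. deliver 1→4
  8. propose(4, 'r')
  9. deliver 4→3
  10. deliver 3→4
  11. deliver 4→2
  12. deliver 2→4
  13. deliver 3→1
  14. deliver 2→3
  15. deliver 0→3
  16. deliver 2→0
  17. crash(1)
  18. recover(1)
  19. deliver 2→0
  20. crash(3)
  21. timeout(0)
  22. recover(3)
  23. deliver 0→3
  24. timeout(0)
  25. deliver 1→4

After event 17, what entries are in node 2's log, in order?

1. timeout(4):  <4:cand t1 ->
2. deliver 4→2:  <2:foll t1 ->
3. deliver 2→4:  nop
4. deliver 4→3:  <3:foll t1 ->
5. deliver 3→4:  <4:lead t1 ->
6. deliver 4→1:  <1:foll t1 ->
7. deliver 1→4:  nop
8. propose(4,'r'):  <4:lead t1 r>
9. deliver 4→3:  <3:foll t1 r>
10. deliver 3→4:  nop
11. deliver 4→2:  <2:foll t1 r>
12. deliver 2→4:  nop
13. deliver 3→1:  nop
14. deliver 2→3:  nop
15. deliver 0→3:  nop
16. deliver 2→0:  nop
17. crash(1):  <1:✗foll t1 ->

r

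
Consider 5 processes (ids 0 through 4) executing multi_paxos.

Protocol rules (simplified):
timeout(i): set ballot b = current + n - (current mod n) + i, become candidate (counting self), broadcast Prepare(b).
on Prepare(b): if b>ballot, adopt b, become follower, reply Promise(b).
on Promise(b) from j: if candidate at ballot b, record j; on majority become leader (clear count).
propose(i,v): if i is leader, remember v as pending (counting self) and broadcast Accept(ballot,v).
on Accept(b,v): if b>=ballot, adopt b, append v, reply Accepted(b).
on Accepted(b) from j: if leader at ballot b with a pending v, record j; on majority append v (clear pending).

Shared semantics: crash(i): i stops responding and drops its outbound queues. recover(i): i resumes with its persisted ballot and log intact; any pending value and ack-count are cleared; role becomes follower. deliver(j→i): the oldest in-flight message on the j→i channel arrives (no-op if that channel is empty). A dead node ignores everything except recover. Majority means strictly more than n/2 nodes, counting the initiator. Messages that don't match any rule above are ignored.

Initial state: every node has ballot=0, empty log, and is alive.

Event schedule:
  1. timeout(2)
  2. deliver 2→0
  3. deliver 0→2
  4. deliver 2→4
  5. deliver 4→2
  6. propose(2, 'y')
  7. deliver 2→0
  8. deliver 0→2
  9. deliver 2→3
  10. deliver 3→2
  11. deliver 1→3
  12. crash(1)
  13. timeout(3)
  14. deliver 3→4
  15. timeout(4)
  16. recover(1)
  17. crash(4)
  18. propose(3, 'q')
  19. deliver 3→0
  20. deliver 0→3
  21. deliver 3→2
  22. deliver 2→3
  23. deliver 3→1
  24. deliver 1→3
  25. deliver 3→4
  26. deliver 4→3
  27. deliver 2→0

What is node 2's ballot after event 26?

e1 timeout(2): 2[cand,b=7,-]
e2 deliver 2→0: 0[foll,b=7,-]
e3 deliver 0→2: ·
e4 deliver 2→4: 4[foll,b=7,-]
e5 deliver 4→2: 2[lead,b=7,-]
e6 propose(2,'y'): ·
e7 deliver 2→0: 0[foll,b=7,y]
e8 deliver 0→2: ·
e9 deliver 2→3: 3[foll,b=7,-]
e10 deliver 3→2: ·
e11 deliver 1→3: ·
e12 crash(1): 1[✗foll,b=0,-]
e13 timeout(3): 3[cand,b=13,-]
e14 deliver 3→4: 4[foll,b=13,-]
e15 timeout(4): 4[cand,b=19,-]
e16 recover(1): 1[foll,b=0,-]
e17 crash(4): 4[✗cand,b=19,-]
e18 propose(3,'q'): ·
e19 deliver 3→0: 0[foll,b=13,y]
e20 deliver 0→3: ·
e21 deliver 3→2: 2[foll,b=13,-]
e22 deliver 2→3: ·
e23 deliver 3→1: 1[foll,b=13,-]
e24 deliver 1→3: 3[lead,b=13,-]
e25 deliver 3→4: ·
e26 deliver 4→3: ·

13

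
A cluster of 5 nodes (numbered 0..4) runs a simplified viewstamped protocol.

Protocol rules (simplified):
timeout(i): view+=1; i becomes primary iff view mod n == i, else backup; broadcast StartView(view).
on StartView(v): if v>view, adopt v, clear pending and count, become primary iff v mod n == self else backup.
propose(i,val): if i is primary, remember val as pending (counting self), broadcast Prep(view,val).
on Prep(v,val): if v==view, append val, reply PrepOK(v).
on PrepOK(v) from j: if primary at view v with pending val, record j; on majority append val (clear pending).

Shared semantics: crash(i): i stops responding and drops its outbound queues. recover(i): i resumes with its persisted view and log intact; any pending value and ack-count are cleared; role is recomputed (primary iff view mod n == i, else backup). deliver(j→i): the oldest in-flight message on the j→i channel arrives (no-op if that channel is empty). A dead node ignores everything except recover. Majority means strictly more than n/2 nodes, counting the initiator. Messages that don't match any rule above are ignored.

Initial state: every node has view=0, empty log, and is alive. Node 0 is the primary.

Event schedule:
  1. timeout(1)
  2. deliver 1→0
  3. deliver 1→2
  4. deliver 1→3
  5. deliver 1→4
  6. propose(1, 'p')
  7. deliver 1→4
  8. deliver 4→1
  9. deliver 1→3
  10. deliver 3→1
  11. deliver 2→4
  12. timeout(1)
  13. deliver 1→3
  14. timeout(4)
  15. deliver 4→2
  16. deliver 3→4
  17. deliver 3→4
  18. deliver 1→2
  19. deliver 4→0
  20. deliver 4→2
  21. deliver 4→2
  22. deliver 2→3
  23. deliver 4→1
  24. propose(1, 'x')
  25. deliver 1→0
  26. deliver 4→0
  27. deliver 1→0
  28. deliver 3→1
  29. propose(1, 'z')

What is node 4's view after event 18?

step 1 timeout(1): 1={prim,v=1,log=-}
step 2 deliver 1→0: 0={back,v=1,log=-}
step 3 deliver 1→2: 2={back,v=1,log=-}
step 4 deliver 1→3: 3={back,v=1,log=-}
step 5 deliver 1→4: 4={back,v=1,log=-}
step 6 propose(1,'p'): —
step 7 deliver 1→4: 4={back,v=1,log=p}
step 8 deliver 4→1: —
step 9 deliver 1→3: 3={back,v=1,log=p}
step 10 deliver 3→1: 1={prim,v=1,log=p}
step 11 deliver 2→4: —
step 12 timeout(1): 1={back,v=2,log=p}
step 13 deliver 1→3: 3={back,v=2,log=p}
step 14 timeout(4): 4={back,v=2,log=p}
step 15 deliver 4→2: 2={prim,v=2,log=-}
step 16 deliver 3→4: —
step 17 deliver 3→4: —
step 18 deliver 1→2: —

2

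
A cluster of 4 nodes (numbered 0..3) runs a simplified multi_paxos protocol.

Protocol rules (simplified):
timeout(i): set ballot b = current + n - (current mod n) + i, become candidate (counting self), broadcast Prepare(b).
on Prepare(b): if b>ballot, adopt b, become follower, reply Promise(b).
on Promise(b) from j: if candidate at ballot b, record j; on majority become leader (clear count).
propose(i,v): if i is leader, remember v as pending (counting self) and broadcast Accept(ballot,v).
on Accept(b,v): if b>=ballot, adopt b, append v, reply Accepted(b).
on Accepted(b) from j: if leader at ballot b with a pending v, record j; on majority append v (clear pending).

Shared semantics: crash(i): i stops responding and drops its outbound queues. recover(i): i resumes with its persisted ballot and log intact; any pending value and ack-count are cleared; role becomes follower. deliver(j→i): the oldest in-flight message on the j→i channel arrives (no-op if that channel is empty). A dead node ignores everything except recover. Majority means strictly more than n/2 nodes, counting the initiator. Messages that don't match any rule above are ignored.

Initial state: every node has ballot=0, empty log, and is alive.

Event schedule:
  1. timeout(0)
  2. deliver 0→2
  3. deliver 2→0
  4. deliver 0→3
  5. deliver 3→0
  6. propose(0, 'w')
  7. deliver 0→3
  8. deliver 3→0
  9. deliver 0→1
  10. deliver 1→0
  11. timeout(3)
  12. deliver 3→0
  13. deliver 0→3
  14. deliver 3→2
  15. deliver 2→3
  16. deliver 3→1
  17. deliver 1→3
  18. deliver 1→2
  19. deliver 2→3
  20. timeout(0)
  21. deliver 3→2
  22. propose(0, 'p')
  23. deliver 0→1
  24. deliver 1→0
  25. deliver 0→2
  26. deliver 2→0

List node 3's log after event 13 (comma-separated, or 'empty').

w

1. timeout(0):  <0:cand b4 ->
2. deliver 0→2:  <2:foll b4 ->
3. deliver 2→0:  nop
4. deliver 0→3:  <3:foll b4 ->
5. deliver 3→0:  <0:lead b4 ->
6. propose(0,'w'):  nop
7. deliver 0→3:  <3:foll b4 w>
8. deliver 3→0:  nop
9. deliver 0→1:  <1:foll b4 ->
10. deliver 1→0:  nop
11. timeout(3):  <3:cand b11 w>
12. deliver 3→0:  <0:foll b11 ->
13. deliver 0→3:  nop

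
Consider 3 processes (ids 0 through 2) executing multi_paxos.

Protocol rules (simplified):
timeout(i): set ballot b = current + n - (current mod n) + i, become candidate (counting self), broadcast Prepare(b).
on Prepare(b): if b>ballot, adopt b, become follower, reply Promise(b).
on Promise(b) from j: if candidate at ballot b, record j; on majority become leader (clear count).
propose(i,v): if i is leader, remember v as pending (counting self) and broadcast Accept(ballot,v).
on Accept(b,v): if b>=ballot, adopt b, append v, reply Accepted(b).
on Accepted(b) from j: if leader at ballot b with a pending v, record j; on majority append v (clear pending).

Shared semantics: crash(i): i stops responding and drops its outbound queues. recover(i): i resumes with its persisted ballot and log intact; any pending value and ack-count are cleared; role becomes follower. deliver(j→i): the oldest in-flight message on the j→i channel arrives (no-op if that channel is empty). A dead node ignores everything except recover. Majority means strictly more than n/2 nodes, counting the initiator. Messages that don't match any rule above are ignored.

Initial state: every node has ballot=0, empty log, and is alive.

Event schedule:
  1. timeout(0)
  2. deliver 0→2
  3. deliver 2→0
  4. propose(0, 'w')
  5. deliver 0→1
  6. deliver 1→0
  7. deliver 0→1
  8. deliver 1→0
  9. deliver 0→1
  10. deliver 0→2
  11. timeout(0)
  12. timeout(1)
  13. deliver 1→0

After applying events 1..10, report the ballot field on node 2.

3

after 1 — timeout(0): n0:cand/b3/[-]
after 2 — deliver 0→2: n2:foll/b3/[-]
after 3 — deliver 2→0: n0:lead/b3/[-]
after 4 — propose(0,'w'): ·
after 5 — deliver 0→1: n1:foll/b3/[-]
after 6 — deliver 1→0: ·
after 7 — deliver 0→1: n1:foll/b3/[w]
after 8 — deliver 1→0: n0:lead/b3/[w]
after 9 — deliver 0→1: ·
after 10 — deliver 0→2: n2:foll/b3/[w]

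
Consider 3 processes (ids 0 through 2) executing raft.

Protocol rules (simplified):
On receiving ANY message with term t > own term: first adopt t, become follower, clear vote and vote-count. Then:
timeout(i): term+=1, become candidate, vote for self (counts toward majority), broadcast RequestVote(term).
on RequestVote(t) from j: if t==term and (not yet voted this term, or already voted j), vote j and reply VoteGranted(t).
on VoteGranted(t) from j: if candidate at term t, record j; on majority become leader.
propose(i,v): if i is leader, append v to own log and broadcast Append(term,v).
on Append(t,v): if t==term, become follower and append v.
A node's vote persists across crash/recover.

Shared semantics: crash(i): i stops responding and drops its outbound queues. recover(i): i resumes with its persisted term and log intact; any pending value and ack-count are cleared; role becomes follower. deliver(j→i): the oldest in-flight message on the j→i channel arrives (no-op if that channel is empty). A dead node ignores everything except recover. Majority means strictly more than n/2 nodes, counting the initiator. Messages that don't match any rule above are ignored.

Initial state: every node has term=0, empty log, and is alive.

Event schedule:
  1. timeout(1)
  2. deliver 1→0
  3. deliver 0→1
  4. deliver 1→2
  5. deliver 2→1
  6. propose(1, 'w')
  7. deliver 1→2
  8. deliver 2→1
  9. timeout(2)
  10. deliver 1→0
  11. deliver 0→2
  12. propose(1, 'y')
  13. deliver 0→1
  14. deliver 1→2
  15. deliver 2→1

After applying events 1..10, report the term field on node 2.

[1] timeout(1) → N1(cand t1 [-])
[2] deliver 1→0 → N0(foll t1 [-])
[3] deliver 0→1 → N1(lead t1 [-])
[4] deliver 1→2 → N2(foll t1 [-])
[5] deliver 2→1 → ∅
[6] propose(1,'w') → N1(lead t1 [w])
[7] deliver 1→2 → N2(foll t1 [w])
[8] deliver 2→1 → ∅
[9] timeout(2) → N2(cand t2 [w])
[10] deliver 1→0 → N0(foll t1 [w])

2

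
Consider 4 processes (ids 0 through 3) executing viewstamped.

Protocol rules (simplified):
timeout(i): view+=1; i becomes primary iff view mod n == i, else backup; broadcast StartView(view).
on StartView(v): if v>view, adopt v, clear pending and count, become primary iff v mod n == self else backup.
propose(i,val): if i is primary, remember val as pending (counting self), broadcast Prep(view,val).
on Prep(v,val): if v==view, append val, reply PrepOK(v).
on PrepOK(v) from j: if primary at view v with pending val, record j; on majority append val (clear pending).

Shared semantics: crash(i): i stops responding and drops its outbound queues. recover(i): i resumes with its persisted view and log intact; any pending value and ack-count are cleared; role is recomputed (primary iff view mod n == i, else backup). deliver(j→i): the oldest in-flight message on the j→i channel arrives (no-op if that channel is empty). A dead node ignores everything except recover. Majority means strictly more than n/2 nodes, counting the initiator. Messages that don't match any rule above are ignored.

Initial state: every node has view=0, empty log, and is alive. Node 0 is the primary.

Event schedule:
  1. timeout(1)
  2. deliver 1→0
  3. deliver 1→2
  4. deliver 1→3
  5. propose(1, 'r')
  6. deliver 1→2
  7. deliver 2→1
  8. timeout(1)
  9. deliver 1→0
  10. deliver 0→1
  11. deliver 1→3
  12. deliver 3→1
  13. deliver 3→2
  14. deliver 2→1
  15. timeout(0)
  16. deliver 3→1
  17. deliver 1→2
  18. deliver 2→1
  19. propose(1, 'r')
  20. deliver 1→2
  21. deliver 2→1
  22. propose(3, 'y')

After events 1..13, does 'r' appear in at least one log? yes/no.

yes

e1 timeout(1): 1[prim,v=1,-]
e2 deliver 1→0: 0[back,v=1,-]
e3 deliver 1→2: 2[back,v=1,-]
e4 deliver 1→3: 3[back,v=1,-]
e5 propose(1,'r'): ·
e6 deliver 1→2: 2[back,v=1,r]
e7 deliver 2→1: ·
e8 timeout(1): 1[back,v=2,-]
e9 deliver 1→0: 0[back,v=1,r]
e10 deliver 0→1: ·
e11 deliver 1→3: 3[back,v=1,r]
e12 deliver 3→1: ·
e13 deliver 3→2: ·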